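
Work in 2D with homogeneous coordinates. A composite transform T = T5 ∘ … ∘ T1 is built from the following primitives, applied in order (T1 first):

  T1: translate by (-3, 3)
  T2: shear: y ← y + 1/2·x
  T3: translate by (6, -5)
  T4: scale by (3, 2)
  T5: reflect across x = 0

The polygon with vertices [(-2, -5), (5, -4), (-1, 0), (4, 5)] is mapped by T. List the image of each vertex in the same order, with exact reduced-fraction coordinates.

T1 translate by (-3, 3): (-2, -5) → (-5, -2); (5, -4) → (2, -1); (-1, 0) → (-4, 3); (4, 5) → (1, 8)
T2 shear: y ← y + 1/2·x: (-5, -2) → (-5, -9/2); (2, -1) → (2, 0); (-4, 3) → (-4, 1); (1, 8) → (1, 17/2)
T3 translate by (6, -5): (-5, -9/2) → (1, -19/2); (2, 0) → (8, -5); (-4, 1) → (2, -4); (1, 17/2) → (7, 7/2)
T4 scale by (3, 2): (1, -19/2) → (3, -19); (8, -5) → (24, -10); (2, -4) → (6, -8); (7, 7/2) → (21, 7)
T5 reflect across x = 0: (3, -19) → (-3, -19); (24, -10) → (-24, -10); (6, -8) → (-6, -8); (21, 7) → (-21, 7)

image vertices: (-3, -19), (-24, -10), (-6, -8), (-21, 7)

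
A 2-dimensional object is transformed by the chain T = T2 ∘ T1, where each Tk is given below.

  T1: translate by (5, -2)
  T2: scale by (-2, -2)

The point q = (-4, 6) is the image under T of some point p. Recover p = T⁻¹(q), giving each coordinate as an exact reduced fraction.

p = (-3, -1)

T1 = [1 0 5; 0 1 -2; 0 0 1]
T2·T1 = [-2 0 -10; 0 -2 4; 0 0 1]
det M = 4; M⁻¹ = [-1/2 0 -5; 0 -1/2 2; 0 0 1]
M⁻¹ · (-4, 6)ᵀ = (-3, -1)ᵀ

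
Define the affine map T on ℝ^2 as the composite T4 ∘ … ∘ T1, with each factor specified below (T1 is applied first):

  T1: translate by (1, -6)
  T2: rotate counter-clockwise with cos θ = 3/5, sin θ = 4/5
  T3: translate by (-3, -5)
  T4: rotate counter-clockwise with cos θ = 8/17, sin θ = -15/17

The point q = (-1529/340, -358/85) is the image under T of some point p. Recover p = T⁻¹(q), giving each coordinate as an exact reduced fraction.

p = (1, 7/4)

T1 = [1 0 1; 0 1 -6; 0 0 1]
T2·T1 = [3/5 -4/5 27/5; 4/5 3/5 -14/5; 0 0 1]
T3·…·T1 = [3/5 -4/5 12/5; 4/5 3/5 -39/5; 0 0 1]
T4·…·T1 = [84/85 13/85 -489/85; -13/85 84/85 -492/85; 0 0 1]
det M = 1; M⁻¹ = [84/85 -13/85 24/5; 13/85 84/85 33/5; 0 0 1]
M⁻¹ · (-1529/340, -358/85)ᵀ = (1, 7/4)ᵀ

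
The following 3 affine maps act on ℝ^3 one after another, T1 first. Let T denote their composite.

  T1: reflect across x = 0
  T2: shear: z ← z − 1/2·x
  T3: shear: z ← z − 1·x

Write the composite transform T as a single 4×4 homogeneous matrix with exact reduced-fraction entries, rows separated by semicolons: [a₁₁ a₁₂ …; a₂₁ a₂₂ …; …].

T = [-1 0 0 0; 0 1 0 0; 3/2 0 1 0; 0 0 0 1]

T1 = [-1 0 0 0; 0 1 0 0; 0 0 1 0; 0 0 0 1]
T2·T1 = [-1 0 0 0; 0 1 0 0; 1/2 0 1 0; 0 0 0 1]
T3·…·T1 = [-1 0 0 0; 0 1 0 0; 3/2 0 1 0; 0 0 0 1]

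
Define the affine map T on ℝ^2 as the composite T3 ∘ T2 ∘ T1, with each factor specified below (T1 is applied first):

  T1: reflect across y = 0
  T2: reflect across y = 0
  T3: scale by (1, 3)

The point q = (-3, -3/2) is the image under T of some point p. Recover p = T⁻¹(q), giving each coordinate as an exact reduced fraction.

T1 = [1 0 0; 0 -1 0; 0 0 1]
T2·T1 = [1 0 0; 0 1 0; 0 0 1]
T3·…·T1 = [1 0 0; 0 3 0; 0 0 1]
det M = 3; M⁻¹ = [1 0 0; 0 1/3 0; 0 0 1]
M⁻¹ · (-3, -3/2)ᵀ = (-3, -1/2)ᵀ

p = (-3, -1/2)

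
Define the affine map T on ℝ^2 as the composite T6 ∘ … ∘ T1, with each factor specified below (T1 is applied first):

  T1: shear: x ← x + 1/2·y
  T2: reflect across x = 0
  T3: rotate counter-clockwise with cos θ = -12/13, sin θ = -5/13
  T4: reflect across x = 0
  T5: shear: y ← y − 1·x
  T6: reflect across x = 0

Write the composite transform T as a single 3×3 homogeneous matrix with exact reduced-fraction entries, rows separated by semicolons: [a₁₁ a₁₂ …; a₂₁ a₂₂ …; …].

T1 = [1 1/2 0; 0 1 0; 0 0 1]
T2·T1 = [-1 -1/2 0; 0 1 0; 0 0 1]
T3·…·T1 = [12/13 11/13 0; 5/13 -19/26 0; 0 0 1]
T4·…·T1 = [-12/13 -11/13 0; 5/13 -19/26 0; 0 0 1]
T5·…·T1 = [-12/13 -11/13 0; 17/13 3/26 0; 0 0 1]
T6·…·T1 = [12/13 11/13 0; 17/13 3/26 0; 0 0 1]

T = [12/13 11/13 0; 17/13 3/26 0; 0 0 1]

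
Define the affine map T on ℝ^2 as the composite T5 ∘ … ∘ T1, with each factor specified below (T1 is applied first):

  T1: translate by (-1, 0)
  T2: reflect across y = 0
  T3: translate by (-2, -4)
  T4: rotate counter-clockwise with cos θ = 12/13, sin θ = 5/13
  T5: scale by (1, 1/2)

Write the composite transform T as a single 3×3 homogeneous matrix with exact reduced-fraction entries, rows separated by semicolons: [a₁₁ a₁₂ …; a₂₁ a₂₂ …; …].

T = [12/13 5/13 -16/13; 5/26 -6/13 -63/26; 0 0 1]

T1 = [1 0 -1; 0 1 0; 0 0 1]
T2·T1 = [1 0 -1; 0 -1 0; 0 0 1]
T3·…·T1 = [1 0 -3; 0 -1 -4; 0 0 1]
T4·…·T1 = [12/13 5/13 -16/13; 5/13 -12/13 -63/13; 0 0 1]
T5·…·T1 = [12/13 5/13 -16/13; 5/26 -6/13 -63/26; 0 0 1]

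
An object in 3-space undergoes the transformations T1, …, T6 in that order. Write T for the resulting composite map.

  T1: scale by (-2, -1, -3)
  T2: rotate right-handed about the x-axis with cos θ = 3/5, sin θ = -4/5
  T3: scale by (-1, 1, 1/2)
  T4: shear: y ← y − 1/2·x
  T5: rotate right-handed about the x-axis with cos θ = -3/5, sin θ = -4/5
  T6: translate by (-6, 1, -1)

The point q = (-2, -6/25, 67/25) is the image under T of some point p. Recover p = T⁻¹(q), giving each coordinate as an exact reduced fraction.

T1 = [-2 0 0 0; 0 -1 0 0; 0 0 -3 0; 0 0 0 1]
T2·T1 = [-2 0 0 0; 0 -3/5 -12/5 0; 0 4/5 -9/5 0; 0 0 0 1]
T3·…·T1 = [2 0 0 0; 0 -3/5 -12/5 0; 0 2/5 -9/10 0; 0 0 0 1]
T4·…·T1 = [2 0 0 0; -1 -3/5 -12/5 0; 0 2/5 -9/10 0; 0 0 0 1]
T5·…·T1 = [2 0 0 0; 3/5 17/25 18/25 0; 4/5 6/25 123/50 0; 0 0 0 1]
T6·…·T1 = [2 0 0 -6; 3/5 17/25 18/25 1; 4/5 6/25 123/50 -1; 0 0 0 1]
det M = 3; M⁻¹ = [1/2 0 0 3; -3/10 41/25 -12/25 -98/25; -2/15 -4/25 34/75 -14/75; 0 0 0 1]
M⁻¹ · (-2, -6/25, 67/25)ᵀ = (2, -5, 4/3)ᵀ

p = (2, -5, 4/3)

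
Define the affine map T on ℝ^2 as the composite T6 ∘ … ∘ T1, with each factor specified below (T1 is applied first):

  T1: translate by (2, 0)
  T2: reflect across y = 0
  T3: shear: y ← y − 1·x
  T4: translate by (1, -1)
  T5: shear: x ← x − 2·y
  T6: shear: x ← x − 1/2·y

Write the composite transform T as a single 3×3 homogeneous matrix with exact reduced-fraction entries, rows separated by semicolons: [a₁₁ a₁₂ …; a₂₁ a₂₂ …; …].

T1 = [1 0 2; 0 1 0; 0 0 1]
T2·T1 = [1 0 2; 0 -1 0; 0 0 1]
T3·…·T1 = [1 0 2; -1 -1 -2; 0 0 1]
T4·…·T1 = [1 0 3; -1 -1 -3; 0 0 1]
T5·…·T1 = [3 2 9; -1 -1 -3; 0 0 1]
T6·…·T1 = [7/2 5/2 21/2; -1 -1 -3; 0 0 1]

T = [7/2 5/2 21/2; -1 -1 -3; 0 0 1]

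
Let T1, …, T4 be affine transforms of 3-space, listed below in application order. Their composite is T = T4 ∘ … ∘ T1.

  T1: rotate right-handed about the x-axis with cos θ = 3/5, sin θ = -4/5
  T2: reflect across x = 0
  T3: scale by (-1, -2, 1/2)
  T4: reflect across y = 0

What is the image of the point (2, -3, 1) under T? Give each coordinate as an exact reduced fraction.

T1 rotate right-handed about the x-axis with cos θ = 3/5, sin θ = -4/5: (2, -3, 1) → (2, -1, 3)
T2 reflect across x = 0: (2, -1, 3) → (-2, -1, 3)
T3 scale by (-1, -2, 1/2): (-2, -1, 3) → (2, 2, 3/2)
T4 reflect across y = 0: (2, 2, 3/2) → (2, -2, 3/2)

T(p) = (2, -2, 3/2)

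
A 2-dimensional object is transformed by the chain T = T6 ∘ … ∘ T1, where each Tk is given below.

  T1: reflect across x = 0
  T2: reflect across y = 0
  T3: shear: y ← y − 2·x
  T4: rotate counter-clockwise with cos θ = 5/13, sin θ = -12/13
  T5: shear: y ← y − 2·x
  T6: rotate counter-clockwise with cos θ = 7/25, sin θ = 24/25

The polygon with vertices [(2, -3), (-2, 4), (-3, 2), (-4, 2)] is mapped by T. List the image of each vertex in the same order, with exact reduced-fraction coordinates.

T1 reflect across x = 0: (2, -3) → (-2, -3); (-2, 4) → (2, 4); (-3, 2) → (3, 2); (-4, 2) → (4, 2)
T2 reflect across y = 0: (-2, -3) → (-2, 3); (2, 4) → (2, -4); (3, 2) → (3, -2); (4, 2) → (4, -2)
T3 shear: y ← y − 2·x: (-2, 3) → (-2, 7); (2, -4) → (2, -8); (3, -2) → (3, -8); (4, -2) → (4, -10)
T4 rotate counter-clockwise with cos θ = 5/13, sin θ = -12/13: (-2, 7) → (74/13, 59/13); (2, -8) → (-86/13, -64/13); (3, -8) → (-81/13, -76/13); (4, -10) → (-100/13, -98/13)
T5 shear: y ← y − 2·x: (74/13, 59/13) → (74/13, -89/13); (-86/13, -64/13) → (-86/13, 108/13); (-81/13, -76/13) → (-81/13, 86/13); (-100/13, -98/13) → (-100/13, 102/13)
T6 rotate counter-clockwise with cos θ = 7/25, sin θ = 24/25: (74/13, -89/13) → (2654/325, 1153/325); (-86/13, 108/13) → (-3194/325, -1308/325); (-81/13, 86/13) → (-2631/325, -1342/325); (-100/13, 102/13) → (-3148/325, -1686/325)

image vertices: (2654/325, 1153/325), (-3194/325, -1308/325), (-2631/325, -1342/325), (-3148/325, -1686/325)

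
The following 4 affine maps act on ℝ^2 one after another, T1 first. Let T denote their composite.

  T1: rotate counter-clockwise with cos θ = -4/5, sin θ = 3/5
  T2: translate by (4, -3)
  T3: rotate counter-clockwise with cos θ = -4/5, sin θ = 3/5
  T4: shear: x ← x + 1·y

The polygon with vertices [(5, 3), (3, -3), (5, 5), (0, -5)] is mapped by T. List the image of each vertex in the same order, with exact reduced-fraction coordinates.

image vertices: (93/25, 21/25), (-59/25, 27/25), (31/5, 7/5), (-14/5, 17/5)

T1 rotate counter-clockwise with cos θ = -4/5, sin θ = 3/5: (5, 3) → (-29/5, 3/5); (3, -3) → (-3/5, 21/5); (5, 5) → (-7, -1); (0, -5) → (3, 4)
T2 translate by (4, -3): (-29/5, 3/5) → (-9/5, -12/5); (-3/5, 21/5) → (17/5, 6/5); (-7, -1) → (-3, -4); (3, 4) → (7, 1)
T3 rotate counter-clockwise with cos θ = -4/5, sin θ = 3/5: (-9/5, -12/5) → (72/25, 21/25); (17/5, 6/5) → (-86/25, 27/25); (-3, -4) → (24/5, 7/5); (7, 1) → (-31/5, 17/5)
T4 shear: x ← x + 1·y: (72/25, 21/25) → (93/25, 21/25); (-86/25, 27/25) → (-59/25, 27/25); (24/5, 7/5) → (31/5, 7/5); (-31/5, 17/5) → (-14/5, 17/5)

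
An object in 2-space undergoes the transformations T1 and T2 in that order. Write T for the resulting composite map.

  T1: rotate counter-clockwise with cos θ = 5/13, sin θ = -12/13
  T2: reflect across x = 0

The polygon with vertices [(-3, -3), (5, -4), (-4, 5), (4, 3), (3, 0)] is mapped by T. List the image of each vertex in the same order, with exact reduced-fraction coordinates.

image vertices: (51/13, 21/13), (23/13, -80/13), (-40/13, 73/13), (-56/13, -33/13), (-15/13, -36/13)

T1 rotate counter-clockwise with cos θ = 5/13, sin θ = -12/13: (-3, -3) → (-51/13, 21/13); (5, -4) → (-23/13, -80/13); (-4, 5) → (40/13, 73/13); (4, 3) → (56/13, -33/13); (3, 0) → (15/13, -36/13)
T2 reflect across x = 0: (-51/13, 21/13) → (51/13, 21/13); (-23/13, -80/13) → (23/13, -80/13); (40/13, 73/13) → (-40/13, 73/13); (56/13, -33/13) → (-56/13, -33/13); (15/13, -36/13) → (-15/13, -36/13)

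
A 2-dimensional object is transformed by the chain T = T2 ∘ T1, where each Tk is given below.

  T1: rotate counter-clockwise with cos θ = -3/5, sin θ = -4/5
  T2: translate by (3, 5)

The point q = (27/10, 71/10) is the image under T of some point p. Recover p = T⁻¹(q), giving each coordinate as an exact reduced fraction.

p = (-3/2, -3/2)

T1 = [-3/5 4/5 0; -4/5 -3/5 0; 0 0 1]
T2·T1 = [-3/5 4/5 3; -4/5 -3/5 5; 0 0 1]
det M = 1; M⁻¹ = [-3/5 -4/5 29/5; 4/5 -3/5 3/5; 0 0 1]
M⁻¹ · (27/10, 71/10)ᵀ = (-3/2, -3/2)ᵀ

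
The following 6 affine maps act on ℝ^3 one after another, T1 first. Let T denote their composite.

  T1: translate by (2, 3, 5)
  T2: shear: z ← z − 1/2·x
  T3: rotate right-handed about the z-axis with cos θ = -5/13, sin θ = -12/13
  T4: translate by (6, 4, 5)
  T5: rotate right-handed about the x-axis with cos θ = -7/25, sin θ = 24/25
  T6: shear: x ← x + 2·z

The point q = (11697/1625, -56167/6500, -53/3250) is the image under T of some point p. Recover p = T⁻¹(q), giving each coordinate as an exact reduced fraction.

T1 = [1 0 0 2; 0 1 0 3; 0 0 1 5; 0 0 0 1]
T2·T1 = [1 0 0 2; 0 1 0 3; -1/2 0 1 4; 0 0 0 1]
T3·…·T1 = [-5/13 12/13 0 2; -12/13 -5/13 0 -3; -1/2 0 1 4; 0 0 0 1]
T4·…·T1 = [-5/13 12/13 0 8; -12/13 -5/13 0 1; -1/2 0 1 9; 0 0 0 1]
T5·…·T1 = [-5/13 12/13 0 8; 48/65 7/65 -24/25 -223/25; -97/130 -24/65 -7/25 -39/25; 0 0 0 1]
T6·…·T1 = [-122/65 12/65 -14/25 122/25; 48/65 7/65 -24/25 -223/25; -97/130 -24/65 -7/25 -39/25; 0 0 0 1]
det M = 1; M⁻¹ = [-5/13 84/325 -38/325 4; 12/13 7/65 -144/65 -7; -5/26 -54/65 -22/65 -7; 0 0 0 1]
M⁻¹ · (11697/1625, -56167/6500, -53/3250)ᵀ = (-1, -5/4, -6/5)ᵀ

p = (-1, -5/4, -6/5)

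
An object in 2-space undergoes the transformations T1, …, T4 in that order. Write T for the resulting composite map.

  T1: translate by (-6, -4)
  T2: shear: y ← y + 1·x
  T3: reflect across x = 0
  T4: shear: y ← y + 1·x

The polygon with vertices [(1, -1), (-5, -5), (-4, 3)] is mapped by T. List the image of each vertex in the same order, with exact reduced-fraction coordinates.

T1 translate by (-6, -4): (1, -1) → (-5, -5); (-5, -5) → (-11, -9); (-4, 3) → (-10, -1)
T2 shear: y ← y + 1·x: (-5, -5) → (-5, -10); (-11, -9) → (-11, -20); (-10, -1) → (-10, -11)
T3 reflect across x = 0: (-5, -10) → (5, -10); (-11, -20) → (11, -20); (-10, -11) → (10, -11)
T4 shear: y ← y + 1·x: (5, -10) → (5, -5); (11, -20) → (11, -9); (10, -11) → (10, -1)

image vertices: (5, -5), (11, -9), (10, -1)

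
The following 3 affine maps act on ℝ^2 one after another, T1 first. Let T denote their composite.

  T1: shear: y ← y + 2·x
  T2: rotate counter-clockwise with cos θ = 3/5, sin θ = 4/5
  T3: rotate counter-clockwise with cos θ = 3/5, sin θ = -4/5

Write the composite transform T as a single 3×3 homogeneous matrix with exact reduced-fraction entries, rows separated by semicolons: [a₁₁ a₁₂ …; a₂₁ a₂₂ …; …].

T = [1 0 0; 2 1 0; 0 0 1]

T1 = [1 0 0; 2 1 0; 0 0 1]
T2·T1 = [-1 -4/5 0; 2 3/5 0; 0 0 1]
T3·…·T1 = [1 0 0; 2 1 0; 0 0 1]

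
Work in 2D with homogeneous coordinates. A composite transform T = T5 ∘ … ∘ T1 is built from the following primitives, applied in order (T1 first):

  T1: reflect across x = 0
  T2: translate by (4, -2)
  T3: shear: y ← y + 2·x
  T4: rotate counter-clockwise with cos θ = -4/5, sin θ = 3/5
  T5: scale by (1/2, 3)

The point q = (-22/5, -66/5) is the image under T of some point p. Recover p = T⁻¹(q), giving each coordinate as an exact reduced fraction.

p = (-2/5, 2)

T1 = [-1 0 0; 0 1 0; 0 0 1]
T2·T1 = [-1 0 4; 0 1 -2; 0 0 1]
T3·…·T1 = [-1 0 4; -2 1 6; 0 0 1]
T4·…·T1 = [2 -3/5 -34/5; 1 -4/5 -12/5; 0 0 1]
T5·…·T1 = [1 -3/10 -17/5; 3 -12/5 -36/5; 0 0 1]
det M = -3/2; M⁻¹ = [8/5 -1/5 4; 2 -2/3 2; 0 0 1]
M⁻¹ · (-22/5, -66/5)ᵀ = (-2/5, 2)ᵀ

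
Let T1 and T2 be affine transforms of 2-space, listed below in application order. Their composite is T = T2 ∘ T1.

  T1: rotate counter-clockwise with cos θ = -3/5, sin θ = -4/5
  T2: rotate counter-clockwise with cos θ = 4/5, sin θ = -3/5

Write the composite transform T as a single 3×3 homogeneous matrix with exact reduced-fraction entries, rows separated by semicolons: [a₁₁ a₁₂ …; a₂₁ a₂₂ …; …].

T = [-24/25 7/25 0; -7/25 -24/25 0; 0 0 1]

T1 = [-3/5 4/5 0; -4/5 -3/5 0; 0 0 1]
T2·T1 = [-24/25 7/25 0; -7/25 -24/25 0; 0 0 1]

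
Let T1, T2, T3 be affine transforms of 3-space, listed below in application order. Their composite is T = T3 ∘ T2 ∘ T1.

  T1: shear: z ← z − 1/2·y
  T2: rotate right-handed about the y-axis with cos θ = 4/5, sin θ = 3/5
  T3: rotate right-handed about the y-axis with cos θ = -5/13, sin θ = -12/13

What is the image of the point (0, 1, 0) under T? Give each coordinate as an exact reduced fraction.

T1 shear: z ← z − 1/2·y: (0, 1, 0) → (0, 1, -1/2)
T2 rotate right-handed about the y-axis with cos θ = 4/5, sin θ = 3/5: (0, 1, -1/2) → (-3/10, 1, -2/5)
T3 rotate right-handed about the y-axis with cos θ = -5/13, sin θ = -12/13: (-3/10, 1, -2/5) → (63/130, 1, -8/65)

T(p) = (63/130, 1, -8/65)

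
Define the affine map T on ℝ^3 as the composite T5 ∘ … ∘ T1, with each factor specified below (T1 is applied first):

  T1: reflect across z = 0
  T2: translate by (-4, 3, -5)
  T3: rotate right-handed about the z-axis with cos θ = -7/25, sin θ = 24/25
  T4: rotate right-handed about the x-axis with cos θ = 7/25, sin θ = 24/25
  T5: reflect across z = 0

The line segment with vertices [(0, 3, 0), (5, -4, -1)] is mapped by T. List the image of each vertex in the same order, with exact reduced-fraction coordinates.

image vertices: (-116/25, 2034/625, 4187/625), (17/25, 2617/625, -44/625)

T1 reflect across z = 0: (0, 3, 0) → (0, 3, 0); (5, -4, -1) → (5, -4, 1)
T2 translate by (-4, 3, -5): (0, 3, 0) → (-4, 6, -5); (5, -4, 1) → (1, -1, -4)
T3 rotate right-handed about the z-axis with cos θ = -7/25, sin θ = 24/25: (-4, 6, -5) → (-116/25, -138/25, -5); (1, -1, -4) → (17/25, 31/25, -4)
T4 rotate right-handed about the x-axis with cos θ = 7/25, sin θ = 24/25: (-116/25, -138/25, -5) → (-116/25, 2034/625, -4187/625); (17/25, 31/25, -4) → (17/25, 2617/625, 44/625)
T5 reflect across z = 0: (-116/25, 2034/625, -4187/625) → (-116/25, 2034/625, 4187/625); (17/25, 2617/625, 44/625) → (17/25, 2617/625, -44/625)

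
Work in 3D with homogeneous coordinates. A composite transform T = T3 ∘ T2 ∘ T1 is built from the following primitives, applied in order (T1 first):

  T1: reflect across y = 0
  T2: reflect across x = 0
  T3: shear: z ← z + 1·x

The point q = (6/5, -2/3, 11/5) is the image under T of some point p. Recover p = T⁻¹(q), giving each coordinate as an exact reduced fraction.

p = (-6/5, 2/3, 1)

T1 = [1 0 0 0; 0 -1 0 0; 0 0 1 0; 0 0 0 1]
T2·T1 = [-1 0 0 0; 0 -1 0 0; 0 0 1 0; 0 0 0 1]
T3·…·T1 = [-1 0 0 0; 0 -1 0 0; -1 0 1 0; 0 0 0 1]
det M = 1; M⁻¹ = [-1 0 0 0; 0 -1 0 0; -1 0 1 0; 0 0 0 1]
M⁻¹ · (6/5, -2/3, 11/5)ᵀ = (-6/5, 2/3, 1)ᵀ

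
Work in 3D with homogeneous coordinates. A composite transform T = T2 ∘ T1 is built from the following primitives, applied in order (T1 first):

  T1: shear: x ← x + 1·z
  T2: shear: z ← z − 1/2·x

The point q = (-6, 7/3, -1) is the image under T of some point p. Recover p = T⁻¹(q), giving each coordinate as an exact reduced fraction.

T1 = [1 0 1 0; 0 1 0 0; 0 0 1 0; 0 0 0 1]
T2·T1 = [1 0 1 0; 0 1 0 0; -1/2 0 1/2 0; 0 0 0 1]
det M = 1; M⁻¹ = [1/2 0 -1 0; 0 1 0 0; 1/2 0 1 0; 0 0 0 1]
M⁻¹ · (-6, 7/3, -1)ᵀ = (-2, 7/3, -4)ᵀ

p = (-2, 7/3, -4)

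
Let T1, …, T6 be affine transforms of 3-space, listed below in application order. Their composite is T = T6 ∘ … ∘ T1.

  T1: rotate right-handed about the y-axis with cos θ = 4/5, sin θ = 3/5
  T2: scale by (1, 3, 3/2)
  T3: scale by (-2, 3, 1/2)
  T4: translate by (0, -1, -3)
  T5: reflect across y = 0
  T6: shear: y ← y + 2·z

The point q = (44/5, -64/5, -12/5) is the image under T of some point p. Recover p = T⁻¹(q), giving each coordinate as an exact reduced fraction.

p = (-4, 1, -2)

T1 = [4/5 0 3/5 0; 0 1 0 0; -3/5 0 4/5 0; 0 0 0 1]
T2·T1 = [4/5 0 3/5 0; 0 3 0 0; -9/10 0 6/5 0; 0 0 0 1]
T3·…·T1 = [-8/5 0 -6/5 0; 0 9 0 0; -9/20 0 3/5 0; 0 0 0 1]
T4·…·T1 = [-8/5 0 -6/5 0; 0 9 0 -1; -9/20 0 3/5 -3; 0 0 0 1]
T5·…·T1 = [-8/5 0 -6/5 0; 0 -9 0 1; -9/20 0 3/5 -3; 0 0 0 1]
T6·…·T1 = [-8/5 0 -6/5 0; -9/10 -9 6/5 -5; -9/20 0 3/5 -3; 0 0 0 1]
det M = 27/2; M⁻¹ = [-2/5 0 -4/5 -12/5; 0 -1/9 2/9 1/9; -3/10 0 16/15 16/5; 0 0 0 1]
M⁻¹ · (44/5, -64/5, -12/5)ᵀ = (-4, 1, -2)ᵀ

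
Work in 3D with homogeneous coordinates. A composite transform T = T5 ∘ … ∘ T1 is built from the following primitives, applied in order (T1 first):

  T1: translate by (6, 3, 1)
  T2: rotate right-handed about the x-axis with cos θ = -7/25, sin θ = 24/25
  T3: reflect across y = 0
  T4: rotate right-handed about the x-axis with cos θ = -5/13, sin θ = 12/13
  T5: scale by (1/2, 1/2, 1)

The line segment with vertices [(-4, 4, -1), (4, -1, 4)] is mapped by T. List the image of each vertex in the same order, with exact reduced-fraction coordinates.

image vertices: (1, -2261/650, -252/325), (5, -413/325, 1543/325)

T1 translate by (6, 3, 1): (-4, 4, -1) → (2, 7, 0); (4, -1, 4) → (10, 2, 5)
T2 rotate right-handed about the x-axis with cos θ = -7/25, sin θ = 24/25: (2, 7, 0) → (2, -49/25, 168/25); (10, 2, 5) → (10, -134/25, 13/25)
T3 reflect across y = 0: (2, -49/25, 168/25) → (2, 49/25, 168/25); (10, -134/25, 13/25) → (10, 134/25, 13/25)
T4 rotate right-handed about the x-axis with cos θ = -5/13, sin θ = 12/13: (2, 49/25, 168/25) → (2, -2261/325, -252/325); (10, 134/25, 13/25) → (10, -826/325, 1543/325)
T5 scale by (1/2, 1/2, 1): (2, -2261/325, -252/325) → (1, -2261/650, -252/325); (10, -826/325, 1543/325) → (5, -413/325, 1543/325)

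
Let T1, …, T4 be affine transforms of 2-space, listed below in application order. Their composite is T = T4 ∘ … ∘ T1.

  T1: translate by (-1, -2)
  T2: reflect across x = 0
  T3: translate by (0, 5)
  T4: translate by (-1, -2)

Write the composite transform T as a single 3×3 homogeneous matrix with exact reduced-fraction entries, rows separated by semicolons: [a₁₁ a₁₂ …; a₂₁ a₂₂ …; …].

T = [-1 0 0; 0 1 1; 0 0 1]

T1 = [1 0 -1; 0 1 -2; 0 0 1]
T2·T1 = [-1 0 1; 0 1 -2; 0 0 1]
T3·…·T1 = [-1 0 1; 0 1 3; 0 0 1]
T4·…·T1 = [-1 0 0; 0 1 1; 0 0 1]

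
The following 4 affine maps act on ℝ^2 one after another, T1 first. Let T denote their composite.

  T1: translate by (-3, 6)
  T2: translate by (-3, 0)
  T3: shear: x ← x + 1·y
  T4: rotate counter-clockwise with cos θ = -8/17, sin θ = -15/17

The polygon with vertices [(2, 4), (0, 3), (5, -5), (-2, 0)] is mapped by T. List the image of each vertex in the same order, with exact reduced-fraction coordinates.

image vertices: (6, -10), (111/17, -117/17), (15/17, -8/17), (106/17, -18/17)

T1 translate by (-3, 6): (2, 4) → (-1, 10); (0, 3) → (-3, 9); (5, -5) → (2, 1); (-2, 0) → (-5, 6)
T2 translate by (-3, 0): (-1, 10) → (-4, 10); (-3, 9) → (-6, 9); (2, 1) → (-1, 1); (-5, 6) → (-8, 6)
T3 shear: x ← x + 1·y: (-4, 10) → (6, 10); (-6, 9) → (3, 9); (-1, 1) → (0, 1); (-8, 6) → (-2, 6)
T4 rotate counter-clockwise with cos θ = -8/17, sin θ = -15/17: (6, 10) → (6, -10); (3, 9) → (111/17, -117/17); (0, 1) → (15/17, -8/17); (-2, 6) → (106/17, -18/17)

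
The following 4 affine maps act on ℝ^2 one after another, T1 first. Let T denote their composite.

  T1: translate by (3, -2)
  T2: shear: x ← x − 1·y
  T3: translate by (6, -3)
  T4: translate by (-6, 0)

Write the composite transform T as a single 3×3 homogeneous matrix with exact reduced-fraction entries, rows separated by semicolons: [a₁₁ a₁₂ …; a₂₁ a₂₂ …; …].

T = [1 -1 5; 0 1 -5; 0 0 1]

T1 = [1 0 3; 0 1 -2; 0 0 1]
T2·T1 = [1 -1 5; 0 1 -2; 0 0 1]
T3·…·T1 = [1 -1 11; 0 1 -5; 0 0 1]
T4·…·T1 = [1 -1 5; 0 1 -5; 0 0 1]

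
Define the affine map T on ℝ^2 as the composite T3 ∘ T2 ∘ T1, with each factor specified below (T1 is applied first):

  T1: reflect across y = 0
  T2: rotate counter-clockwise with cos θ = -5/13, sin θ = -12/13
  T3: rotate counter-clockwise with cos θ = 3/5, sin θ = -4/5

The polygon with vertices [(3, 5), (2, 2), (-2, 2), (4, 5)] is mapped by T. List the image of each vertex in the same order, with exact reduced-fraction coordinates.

T1 reflect across y = 0: (3, 5) → (3, -5); (2, 2) → (2, -2); (-2, 2) → (-2, -2); (4, 5) → (4, -5)
T2 rotate counter-clockwise with cos θ = -5/13, sin θ = -12/13: (3, -5) → (-75/13, -11/13); (2, -2) → (-34/13, -14/13); (-2, -2) → (-14/13, 34/13); (4, -5) → (-80/13, -23/13)
T3 rotate counter-clockwise with cos θ = 3/5, sin θ = -4/5: (-75/13, -11/13) → (-269/65, 267/65); (-34/13, -14/13) → (-158/65, 94/65); (-14/13, 34/13) → (94/65, 158/65); (-80/13, -23/13) → (-332/65, 251/65)

image vertices: (-269/65, 267/65), (-158/65, 94/65), (94/65, 158/65), (-332/65, 251/65)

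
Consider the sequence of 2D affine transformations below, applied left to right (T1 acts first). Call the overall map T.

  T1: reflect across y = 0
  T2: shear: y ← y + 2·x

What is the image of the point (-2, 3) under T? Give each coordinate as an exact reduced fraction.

T1 reflect across y = 0: (-2, 3) → (-2, -3)
T2 shear: y ← y + 2·x: (-2, -3) → (-2, -7)

T(p) = (-2, -7)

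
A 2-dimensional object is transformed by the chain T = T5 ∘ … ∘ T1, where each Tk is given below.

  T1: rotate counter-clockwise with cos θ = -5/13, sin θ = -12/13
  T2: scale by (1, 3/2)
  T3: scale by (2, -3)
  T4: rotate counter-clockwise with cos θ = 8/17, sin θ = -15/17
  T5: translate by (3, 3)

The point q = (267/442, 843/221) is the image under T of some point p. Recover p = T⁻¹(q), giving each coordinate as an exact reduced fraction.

T1 = [-5/13 12/13 0; -12/13 -5/13 0; 0 0 1]
T2·T1 = [-5/13 12/13 0; -18/13 -15/26 0; 0 0 1]
T3·…·T1 = [-10/13 24/13 0; 54/13 45/26 0; 0 0 1]
T4·…·T1 = [730/221 1059/442 0; 582/221 -180/221 0; 0 0 1]
T5·…·T1 = [730/221 1059/442 3; 582/221 -180/221 3; 0 0 1]
det M = -9; M⁻¹ = [20/221 353/1326 -473/442; 194/663 -730/1989 148/663; 0 0 1]
M⁻¹ · (267/442, 843/221)ᵀ = (0, -1)ᵀ

p = (0, -1)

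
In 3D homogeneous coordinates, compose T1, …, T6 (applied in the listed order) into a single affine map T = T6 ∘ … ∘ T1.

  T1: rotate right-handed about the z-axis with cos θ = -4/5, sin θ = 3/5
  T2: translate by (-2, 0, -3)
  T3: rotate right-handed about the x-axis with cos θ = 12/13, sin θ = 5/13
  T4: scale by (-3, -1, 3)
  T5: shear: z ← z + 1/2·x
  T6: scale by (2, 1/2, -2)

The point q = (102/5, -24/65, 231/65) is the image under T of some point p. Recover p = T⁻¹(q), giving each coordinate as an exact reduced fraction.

T1 = [-4/5 -3/5 0 0; 3/5 -4/5 0 0; 0 0 1 0; 0 0 0 1]
T2·T1 = [-4/5 -3/5 0 -2; 3/5 -4/5 0 0; 0 0 1 -3; 0 0 0 1]
T3·…·T1 = [-4/5 -3/5 0 -2; 36/65 -48/65 -5/13 15/13; 3/13 -4/13 12/13 -36/13; 0 0 0 1]
T4·…·T1 = [12/5 9/5 0 6; -36/65 48/65 5/13 -15/13; 9/13 -12/13 36/13 -108/13; 0 0 0 1]
T5·…·T1 = [12/5 9/5 0 6; -36/65 48/65 5/13 -15/13; 123/65 -3/130 36/13 -69/13; 0 0 0 1]
T6·…·T1 = [24/5 18/5 0 12; -18/65 24/65 5/26 -15/26; -246/65 3/65 -72/13 138/13; 0 0 0 1]
det M = -18; M⁻¹ = [89/780 -72/65 -1/26 -8/5; 49/390 96/65 2/39 -6/5; -1/13 10/13 -2/13 3; 0 0 0 1]
M⁻¹ · (102/5, -24/65, 231/65)ᵀ = (1, 1, 3/5)ᵀ

p = (1, 1, 3/5)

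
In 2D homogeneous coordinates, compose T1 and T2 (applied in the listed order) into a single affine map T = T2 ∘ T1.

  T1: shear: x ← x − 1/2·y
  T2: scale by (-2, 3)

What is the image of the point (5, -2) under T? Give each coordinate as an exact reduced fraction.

T(p) = (-12, -6)

T1 shear: x ← x − 1/2·y: (5, -2) → (6, -2)
T2 scale by (-2, 3): (6, -2) → (-12, -6)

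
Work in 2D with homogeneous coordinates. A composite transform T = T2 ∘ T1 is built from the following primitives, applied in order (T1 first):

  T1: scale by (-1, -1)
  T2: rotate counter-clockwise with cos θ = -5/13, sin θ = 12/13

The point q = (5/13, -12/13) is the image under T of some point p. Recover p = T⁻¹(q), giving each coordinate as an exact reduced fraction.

T1 = [-1 0 0; 0 -1 0; 0 0 1]
T2·T1 = [5/13 12/13 0; -12/13 5/13 0; 0 0 1]
det M = 1; M⁻¹ = [5/13 -12/13 0; 12/13 5/13 0; 0 0 1]
M⁻¹ · (5/13, -12/13)ᵀ = (1, 0)ᵀ

p = (1, 0)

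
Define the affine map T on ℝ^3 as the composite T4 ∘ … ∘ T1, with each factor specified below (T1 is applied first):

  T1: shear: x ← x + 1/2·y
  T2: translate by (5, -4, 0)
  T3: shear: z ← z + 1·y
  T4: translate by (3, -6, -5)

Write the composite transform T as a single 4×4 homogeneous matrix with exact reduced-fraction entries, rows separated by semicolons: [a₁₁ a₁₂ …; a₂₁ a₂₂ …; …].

T = [1 1/2 0 8; 0 1 0 -10; 0 1 1 -9; 0 0 0 1]

T1 = [1 1/2 0 0; 0 1 0 0; 0 0 1 0; 0 0 0 1]
T2·T1 = [1 1/2 0 5; 0 1 0 -4; 0 0 1 0; 0 0 0 1]
T3·…·T1 = [1 1/2 0 5; 0 1 0 -4; 0 1 1 -4; 0 0 0 1]
T4·…·T1 = [1 1/2 0 8; 0 1 0 -10; 0 1 1 -9; 0 0 0 1]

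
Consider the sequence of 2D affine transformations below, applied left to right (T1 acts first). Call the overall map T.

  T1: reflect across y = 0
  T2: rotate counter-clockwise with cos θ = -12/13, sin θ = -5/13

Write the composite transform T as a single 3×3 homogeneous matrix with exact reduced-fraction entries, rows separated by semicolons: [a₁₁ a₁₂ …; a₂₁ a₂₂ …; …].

T = [-12/13 -5/13 0; -5/13 12/13 0; 0 0 1]

T1 = [1 0 0; 0 -1 0; 0 0 1]
T2·T1 = [-12/13 -5/13 0; -5/13 12/13 0; 0 0 1]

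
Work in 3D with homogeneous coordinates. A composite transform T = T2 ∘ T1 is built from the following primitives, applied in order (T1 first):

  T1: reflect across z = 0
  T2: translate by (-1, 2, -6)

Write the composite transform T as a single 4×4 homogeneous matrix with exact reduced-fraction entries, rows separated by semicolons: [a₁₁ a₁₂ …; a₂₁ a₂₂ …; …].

T1 = [1 0 0 0; 0 1 0 0; 0 0 -1 0; 0 0 0 1]
T2·T1 = [1 0 0 -1; 0 1 0 2; 0 0 -1 -6; 0 0 0 1]

T = [1 0 0 -1; 0 1 0 2; 0 0 -1 -6; 0 0 0 1]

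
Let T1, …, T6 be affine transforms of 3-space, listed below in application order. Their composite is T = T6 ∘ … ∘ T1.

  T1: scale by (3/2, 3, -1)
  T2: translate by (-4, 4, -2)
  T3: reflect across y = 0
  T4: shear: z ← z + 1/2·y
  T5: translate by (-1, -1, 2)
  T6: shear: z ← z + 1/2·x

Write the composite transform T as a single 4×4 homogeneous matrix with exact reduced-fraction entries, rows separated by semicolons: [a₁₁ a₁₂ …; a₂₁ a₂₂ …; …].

T1 = [3/2 0 0 0; 0 3 0 0; 0 0 -1 0; 0 0 0 1]
T2·T1 = [3/2 0 0 -4; 0 3 0 4; 0 0 -1 -2; 0 0 0 1]
T3·…·T1 = [3/2 0 0 -4; 0 -3 0 -4; 0 0 -1 -2; 0 0 0 1]
T4·…·T1 = [3/2 0 0 -4; 0 -3 0 -4; 0 -3/2 -1 -4; 0 0 0 1]
T5·…·T1 = [3/2 0 0 -5; 0 -3 0 -5; 0 -3/2 -1 -2; 0 0 0 1]
T6·…·T1 = [3/2 0 0 -5; 0 -3 0 -5; 3/4 -3/2 -1 -9/2; 0 0 0 1]

T = [3/2 0 0 -5; 0 -3 0 -5; 3/4 -3/2 -1 -9/2; 0 0 0 1]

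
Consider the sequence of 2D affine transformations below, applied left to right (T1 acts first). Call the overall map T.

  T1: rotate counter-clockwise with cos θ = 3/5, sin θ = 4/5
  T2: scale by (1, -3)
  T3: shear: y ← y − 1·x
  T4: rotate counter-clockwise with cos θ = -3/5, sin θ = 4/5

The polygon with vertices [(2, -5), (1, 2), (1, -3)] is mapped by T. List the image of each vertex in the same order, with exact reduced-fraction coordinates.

image vertices: (-58/25, 119/25), (23/5, 11/5), (-9/5, 12/5)

T1 rotate counter-clockwise with cos θ = 3/5, sin θ = 4/5: (2, -5) → (26/5, -7/5); (1, 2) → (-1, 2); (1, -3) → (3, -1)
T2 scale by (1, -3): (26/5, -7/5) → (26/5, 21/5); (-1, 2) → (-1, -6); (3, -1) → (3, 3)
T3 shear: y ← y − 1·x: (26/5, 21/5) → (26/5, -1); (-1, -6) → (-1, -5); (3, 3) → (3, 0)
T4 rotate counter-clockwise with cos θ = -3/5, sin θ = 4/5: (26/5, -1) → (-58/25, 119/25); (-1, -5) → (23/5, 11/5); (3, 0) → (-9/5, 12/5)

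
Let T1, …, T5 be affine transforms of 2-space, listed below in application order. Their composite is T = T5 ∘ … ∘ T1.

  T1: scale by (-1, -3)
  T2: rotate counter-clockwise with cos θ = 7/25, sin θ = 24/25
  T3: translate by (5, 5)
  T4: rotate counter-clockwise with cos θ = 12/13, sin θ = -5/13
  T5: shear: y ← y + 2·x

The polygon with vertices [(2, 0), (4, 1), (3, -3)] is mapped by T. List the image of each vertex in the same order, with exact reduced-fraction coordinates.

image vertices: (1717/325, 3803/325), (2068/325, 3387/325), (-764/325, 424/325)

T1 scale by (-1, -3): (2, 0) → (-2, 0); (4, 1) → (-4, -3); (3, -3) → (-3, 9)
T2 rotate counter-clockwise with cos θ = 7/25, sin θ = 24/25: (-2, 0) → (-14/25, -48/25); (-4, -3) → (44/25, -117/25); (-3, 9) → (-237/25, -9/25)
T3 translate by (5, 5): (-14/25, -48/25) → (111/25, 77/25); (44/25, -117/25) → (169/25, 8/25); (-237/25, -9/25) → (-112/25, 116/25)
T4 rotate counter-clockwise with cos θ = 12/13, sin θ = -5/13: (111/25, 77/25) → (1717/325, 369/325); (169/25, 8/25) → (2068/325, -749/325); (-112/25, 116/25) → (-764/325, 1952/325)
T5 shear: y ← y + 2·x: (1717/325, 369/325) → (1717/325, 3803/325); (2068/325, -749/325) → (2068/325, 3387/325); (-764/325, 1952/325) → (-764/325, 424/325)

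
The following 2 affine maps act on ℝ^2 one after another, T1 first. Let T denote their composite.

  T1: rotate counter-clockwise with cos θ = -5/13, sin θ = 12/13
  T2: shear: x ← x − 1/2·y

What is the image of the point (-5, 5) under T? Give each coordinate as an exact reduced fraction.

T(p) = (15/26, -85/13)

T1 rotate counter-clockwise with cos θ = -5/13, sin θ = 12/13: (-5, 5) → (-35/13, -85/13)
T2 shear: x ← x − 1/2·y: (-35/13, -85/13) → (15/26, -85/13)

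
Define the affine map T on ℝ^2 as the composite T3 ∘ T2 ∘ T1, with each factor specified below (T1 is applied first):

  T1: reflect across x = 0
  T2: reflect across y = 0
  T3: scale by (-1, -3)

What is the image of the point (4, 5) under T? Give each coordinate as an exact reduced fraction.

T1 reflect across x = 0: (4, 5) → (-4, 5)
T2 reflect across y = 0: (-4, 5) → (-4, -5)
T3 scale by (-1, -3): (-4, -5) → (4, 15)

T(p) = (4, 15)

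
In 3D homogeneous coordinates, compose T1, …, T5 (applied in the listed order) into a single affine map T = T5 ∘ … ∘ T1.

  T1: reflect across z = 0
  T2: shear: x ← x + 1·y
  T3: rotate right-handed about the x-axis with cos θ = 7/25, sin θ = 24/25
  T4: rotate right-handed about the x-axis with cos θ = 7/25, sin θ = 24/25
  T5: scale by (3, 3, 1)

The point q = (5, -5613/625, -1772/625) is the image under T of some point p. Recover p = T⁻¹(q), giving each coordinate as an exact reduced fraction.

p = (2/3, 1, -4)

T1 = [1 0 0 0; 0 1 0 0; 0 0 -1 0; 0 0 0 1]
T2·T1 = [1 1 0 0; 0 1 0 0; 0 0 -1 0; 0 0 0 1]
T3·…·T1 = [1 1 0 0; 0 7/25 24/25 0; 0 24/25 -7/25 0; 0 0 0 1]
T4·…·T1 = [1 1 0 0; 0 -527/625 336/625 0; 0 336/625 527/625 0; 0 0 0 1]
T5·…·T1 = [3 3 0 0; 0 -1581/625 1008/625 0; 0 336/625 527/625 0; 0 0 0 1]
det M = -9; M⁻¹ = [1/3 527/1875 -336/625 0; 0 -527/1875 336/625 0; 0 112/625 527/625 0; 0 0 0 1]
M⁻¹ · (5, -5613/625, -1772/625)ᵀ = (2/3, 1, -4)ᵀ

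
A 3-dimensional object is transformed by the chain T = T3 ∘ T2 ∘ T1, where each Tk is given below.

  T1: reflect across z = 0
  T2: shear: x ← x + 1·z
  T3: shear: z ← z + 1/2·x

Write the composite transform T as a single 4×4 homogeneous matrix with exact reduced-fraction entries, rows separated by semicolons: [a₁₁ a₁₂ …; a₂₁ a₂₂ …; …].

T1 = [1 0 0 0; 0 1 0 0; 0 0 -1 0; 0 0 0 1]
T2·T1 = [1 0 -1 0; 0 1 0 0; 0 0 -1 0; 0 0 0 1]
T3·…·T1 = [1 0 -1 0; 0 1 0 0; 1/2 0 -3/2 0; 0 0 0 1]

T = [1 0 -1 0; 0 1 0 0; 1/2 0 -3/2 0; 0 0 0 1]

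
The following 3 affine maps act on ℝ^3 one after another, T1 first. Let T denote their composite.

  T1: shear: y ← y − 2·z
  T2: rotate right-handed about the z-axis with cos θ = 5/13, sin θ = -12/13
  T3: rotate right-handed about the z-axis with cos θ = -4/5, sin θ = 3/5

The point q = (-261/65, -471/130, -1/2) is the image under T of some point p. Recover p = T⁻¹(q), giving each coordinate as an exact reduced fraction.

T1 = [1 0 0 0; 0 1 -2 0; 0 0 1 0; 0 0 0 1]
T2·T1 = [5/13 12/13 -24/13 0; -12/13 5/13 -10/13 0; 0 0 1 0; 0 0 0 1]
T3·…·T1 = [16/65 -63/65 126/65 0; 63/65 16/65 -32/65 0; 0 0 1 0; 0 0 0 1]
det M = 1; M⁻¹ = [16/65 63/65 0 0; -63/65 16/65 2 0; 0 0 1 0; 0 0 0 1]
M⁻¹ · (-261/65, -471/130, -1/2)ᵀ = (-9/2, 2, -1/2)ᵀ

p = (-9/2, 2, -1/2)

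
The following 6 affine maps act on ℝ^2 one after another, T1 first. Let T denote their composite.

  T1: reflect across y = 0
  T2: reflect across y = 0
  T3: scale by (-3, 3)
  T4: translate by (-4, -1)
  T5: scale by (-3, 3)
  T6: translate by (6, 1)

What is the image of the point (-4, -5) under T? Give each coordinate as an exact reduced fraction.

T(p) = (-18, -47)

T1 reflect across y = 0: (-4, -5) → (-4, 5)
T2 reflect across y = 0: (-4, 5) → (-4, -5)
T3 scale by (-3, 3): (-4, -5) → (12, -15)
T4 translate by (-4, -1): (12, -15) → (8, -16)
T5 scale by (-3, 3): (8, -16) → (-24, -48)
T6 translate by (6, 1): (-24, -48) → (-18, -47)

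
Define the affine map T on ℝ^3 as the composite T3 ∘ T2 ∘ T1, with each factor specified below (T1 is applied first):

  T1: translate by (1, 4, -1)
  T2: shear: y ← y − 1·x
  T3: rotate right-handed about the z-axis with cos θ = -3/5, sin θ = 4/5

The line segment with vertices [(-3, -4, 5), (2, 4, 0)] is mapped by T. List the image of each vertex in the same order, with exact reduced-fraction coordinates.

T1 translate by (1, 4, -1): (-3, -4, 5) → (-2, 0, 4); (2, 4, 0) → (3, 8, -1)
T2 shear: y ← y − 1·x: (-2, 0, 4) → (-2, 2, 4); (3, 8, -1) → (3, 5, -1)
T3 rotate right-handed about the z-axis with cos θ = -3/5, sin θ = 4/5: (-2, 2, 4) → (-2/5, -14/5, 4); (3, 5, -1) → (-29/5, -3/5, -1)

image vertices: (-2/5, -14/5, 4), (-29/5, -3/5, -1)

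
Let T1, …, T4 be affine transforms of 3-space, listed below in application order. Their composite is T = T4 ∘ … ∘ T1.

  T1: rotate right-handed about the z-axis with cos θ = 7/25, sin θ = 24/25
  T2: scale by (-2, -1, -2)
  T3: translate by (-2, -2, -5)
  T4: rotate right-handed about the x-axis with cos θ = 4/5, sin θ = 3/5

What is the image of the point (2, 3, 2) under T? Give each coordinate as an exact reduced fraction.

T(p) = (66/25, 199/125, -1257/125)

T1 rotate right-handed about the z-axis with cos θ = 7/25, sin θ = 24/25: (2, 3, 2) → (-58/25, 69/25, 2)
T2 scale by (-2, -1, -2): (-58/25, 69/25, 2) → (116/25, -69/25, -4)
T3 translate by (-2, -2, -5): (116/25, -69/25, -4) → (66/25, -119/25, -9)
T4 rotate right-handed about the x-axis with cos θ = 4/5, sin θ = 3/5: (66/25, -119/25, -9) → (66/25, 199/125, -1257/125)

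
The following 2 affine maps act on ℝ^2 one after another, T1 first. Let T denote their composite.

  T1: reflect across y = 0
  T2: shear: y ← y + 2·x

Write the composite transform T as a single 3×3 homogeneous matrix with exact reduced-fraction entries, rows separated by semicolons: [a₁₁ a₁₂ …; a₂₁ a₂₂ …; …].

T1 = [1 0 0; 0 -1 0; 0 0 1]
T2·T1 = [1 0 0; 2 -1 0; 0 0 1]

T = [1 0 0; 2 -1 0; 0 0 1]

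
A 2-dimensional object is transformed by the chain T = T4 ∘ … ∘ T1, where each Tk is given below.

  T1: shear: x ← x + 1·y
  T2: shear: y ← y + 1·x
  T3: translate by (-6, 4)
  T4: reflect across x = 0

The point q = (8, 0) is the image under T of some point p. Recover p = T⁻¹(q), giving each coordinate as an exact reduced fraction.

p = (0, -2)

T1 = [1 1 0; 0 1 0; 0 0 1]
T2·T1 = [1 1 0; 1 2 0; 0 0 1]
T3·…·T1 = [1 1 -6; 1 2 4; 0 0 1]
T4·…·T1 = [-1 -1 6; 1 2 4; 0 0 1]
det M = -1; M⁻¹ = [-2 -1 16; 1 1 -10; 0 0 1]
M⁻¹ · (8, 0)ᵀ = (0, -2)ᵀ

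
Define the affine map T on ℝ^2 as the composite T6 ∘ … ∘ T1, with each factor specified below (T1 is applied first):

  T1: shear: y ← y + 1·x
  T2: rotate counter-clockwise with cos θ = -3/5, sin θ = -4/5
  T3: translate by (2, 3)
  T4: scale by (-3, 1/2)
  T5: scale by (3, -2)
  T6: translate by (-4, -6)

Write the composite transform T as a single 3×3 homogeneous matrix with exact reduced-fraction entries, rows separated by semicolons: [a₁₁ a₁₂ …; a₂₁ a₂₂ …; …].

T = [-9/5 -36/5 -22; 7/5 3/5 -9; 0 0 1]

T1 = [1 0 0; 1 1 0; 0 0 1]
T2·T1 = [1/5 4/5 0; -7/5 -3/5 0; 0 0 1]
T3·…·T1 = [1/5 4/5 2; -7/5 -3/5 3; 0 0 1]
T4·…·T1 = [-3/5 -12/5 -6; -7/10 -3/10 3/2; 0 0 1]
T5·…·T1 = [-9/5 -36/5 -18; 7/5 3/5 -3; 0 0 1]
T6·…·T1 = [-9/5 -36/5 -22; 7/5 3/5 -9; 0 0 1]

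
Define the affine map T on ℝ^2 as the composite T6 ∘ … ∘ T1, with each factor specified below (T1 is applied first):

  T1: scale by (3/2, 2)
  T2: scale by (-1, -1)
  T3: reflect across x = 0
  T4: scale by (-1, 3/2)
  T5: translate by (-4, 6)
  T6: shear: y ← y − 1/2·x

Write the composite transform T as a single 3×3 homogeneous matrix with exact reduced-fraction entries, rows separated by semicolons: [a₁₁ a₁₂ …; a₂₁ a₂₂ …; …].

T = [-3/2 0 -4; 3/4 -3 8; 0 0 1]

T1 = [3/2 0 0; 0 2 0; 0 0 1]
T2·T1 = [-3/2 0 0; 0 -2 0; 0 0 1]
T3·…·T1 = [3/2 0 0; 0 -2 0; 0 0 1]
T4·…·T1 = [-3/2 0 0; 0 -3 0; 0 0 1]
T5·…·T1 = [-3/2 0 -4; 0 -3 6; 0 0 1]
T6·…·T1 = [-3/2 0 -4; 3/4 -3 8; 0 0 1]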